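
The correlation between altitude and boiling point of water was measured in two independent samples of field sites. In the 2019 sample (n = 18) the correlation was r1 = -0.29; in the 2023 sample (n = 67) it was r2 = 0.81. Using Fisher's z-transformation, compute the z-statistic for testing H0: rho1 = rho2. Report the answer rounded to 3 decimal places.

-4.970

Fisher z-transforms: z1 = atanh(-0.29) = -0.298566, z2 = atanh(0.81) = 1.127029; difference d = -1.425595
Var(d) = 1/15 + 1/64 = 0.0666667 + 0.0156250 = 0.0822917
z = d/√Var(d) = -1.425595 / √0.0822917 = -1.425595 / 0.286865 = -4.970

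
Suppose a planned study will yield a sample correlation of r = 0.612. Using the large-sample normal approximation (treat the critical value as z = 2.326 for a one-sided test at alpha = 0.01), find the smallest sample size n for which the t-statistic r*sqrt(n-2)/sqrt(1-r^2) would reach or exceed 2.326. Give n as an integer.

r√(n−2)/√(1−r²) ≥ 2.326  ⇔  n−2 ≥ (2.326)²·(1−r²)/r²
(1−r²)/r² = (1−0.374544)/0.374544 = 1.6699
n ≥ 2 + 5.410276·1.6699 = 2 + 9.0346 = 11.0346
⌈11.0346⌉ = 12

12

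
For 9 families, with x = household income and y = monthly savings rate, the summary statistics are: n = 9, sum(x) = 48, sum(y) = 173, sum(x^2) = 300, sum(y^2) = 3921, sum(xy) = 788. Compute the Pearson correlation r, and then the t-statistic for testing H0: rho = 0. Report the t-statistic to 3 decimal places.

S_xy = nΣxy − ΣxΣy = 9·788 − 48·173 = 7092 − 8304 = -1212
S_xx = nΣx² − (Σx)² = 9·300 − 48² = 2700 − 2304 = 396
S_yy = nΣy² − (Σy)² = 9·3921 − 173² = 35289 − 29929 = 5360
r = S_xy / √(S_xx·S_yy) = -1212 / √(396·5360) = -1212 / √2122560 = -1212 / 1456.9008 = -0.8319
t = r·√(n−2)/√(1−r²) = -0.8319·√7 / √(1−0.692058) = -2.201001 / 0.554925 = -3.966

-3.966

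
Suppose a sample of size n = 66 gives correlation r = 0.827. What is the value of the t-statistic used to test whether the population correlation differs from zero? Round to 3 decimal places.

11.768

t = r·√(n−2) / √(1−r²) with r = 0.827, n = 66
  = 0.827·√64 / √(1 − 0.683929)
  = 0.827·8.000000 / 0.562202
  = 6.616000 / 0.562202 = 11.768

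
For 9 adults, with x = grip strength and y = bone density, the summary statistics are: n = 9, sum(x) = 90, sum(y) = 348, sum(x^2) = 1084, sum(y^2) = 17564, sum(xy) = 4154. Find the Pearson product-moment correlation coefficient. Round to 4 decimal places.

Numerator: nΣxy − (Σx)(Σy) = 9·4154 − (90)(348) = 6066
Denominator: √[(nΣx²−(Σx)²)(nΣy²−(Σy)²)]
  nΣx²−(Σx)² = 9·1084 − 8100 = 1656;  nΣy²−(Σy)² = 9·17564 − 121104 = 36972
  √(1656·36972) = √61225632 = 7824.6810
r = 6066 / 7824.6810 = 0.7752

0.7752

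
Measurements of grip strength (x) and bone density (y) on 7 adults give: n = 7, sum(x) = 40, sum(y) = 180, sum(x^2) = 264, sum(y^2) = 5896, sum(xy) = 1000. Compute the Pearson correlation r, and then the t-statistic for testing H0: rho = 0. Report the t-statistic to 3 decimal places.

S_xy = nΣxy − ΣxΣy = 7·1000 − 40·180 = 7000 − 7200 = -200
S_xx = nΣx² − (Σx)² = 7·264 − 40² = 1848 − 1600 = 248
S_yy = nΣy² − (Σy)² = 7·5896 − 180² = 41272 − 32400 = 8872
r = S_xy / √(S_xx·S_yy) = -200 / √(248·8872) = -200 / √2200256 = -200 / 1483.3260 = -0.1348
t = r·√(n−2)/√(1−r²) = -0.1348·√5 / √(1−0.018171) = -0.301422 / 0.990873 = -0.304

-0.304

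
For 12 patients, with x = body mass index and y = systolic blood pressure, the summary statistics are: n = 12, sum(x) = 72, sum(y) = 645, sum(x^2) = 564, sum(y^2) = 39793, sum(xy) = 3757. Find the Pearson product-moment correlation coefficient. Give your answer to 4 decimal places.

-0.1374

S_xy = nΣxy − ΣxΣy = 12·3757 − 72·645 = 45084 − 46440 = -1356
S_xx = nΣx² − (Σx)² = 12·564 − 72² = 6768 − 5184 = 1584
S_yy = nΣy² − (Σy)² = 12·39793 − 645² = 477516 − 416025 = 61491
r = S_xy / √(S_xx·S_yy) = -1356 / √(1584·61491) = -1356 / √97401744 = -1356 / 9869.2322 = -0.1374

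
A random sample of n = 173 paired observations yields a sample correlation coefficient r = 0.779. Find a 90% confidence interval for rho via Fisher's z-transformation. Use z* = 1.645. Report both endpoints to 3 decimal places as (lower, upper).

z_r = atanh(0.779) = 1.042822;  SE = 1/√(n−3) = 1/√170 = 0.076696
z-limits: 1.042822 ± 1.645·0.076696 = 1.042822 ± 0.126165 = [0.916657, 1.168987]
ρ-limits: (tanh 0.916657, tanh 1.168987) = (0.724, 0.824)

(0.724, 0.824)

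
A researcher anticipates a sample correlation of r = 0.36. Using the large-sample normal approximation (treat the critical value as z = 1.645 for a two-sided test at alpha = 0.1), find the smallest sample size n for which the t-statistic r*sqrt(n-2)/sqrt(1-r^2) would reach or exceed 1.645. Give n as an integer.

Need r·√(n−2)/√(1−r²) ≥ 1.645
√(n−2) ≥ 1.645·√(1−0.1296) / 0.36 = 1.645·0.932952 / 0.36 = 4.2631
n−2 ≥ 18.1740  ⇒  n ≥ 20.1740
Smallest integer n = 21

21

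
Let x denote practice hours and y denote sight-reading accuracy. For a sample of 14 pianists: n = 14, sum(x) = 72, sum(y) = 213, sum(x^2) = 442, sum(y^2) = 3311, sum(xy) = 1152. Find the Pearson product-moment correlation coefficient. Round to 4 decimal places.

S_xy = nΣxy − ΣxΣy = 14·1152 − 72·213 = 16128 − 15336 = 792
S_xx = nΣx² − (Σx)² = 14·442 − 72² = 6188 − 5184 = 1004
S_yy = nΣy² − (Σy)² = 14·3311 − 213² = 46354 − 45369 = 985
r = S_xy / √(S_xx·S_yy) = 792 / √(1004·985) = 792 / √988940 = 792 / 994.4546 = 0.7964

0.7964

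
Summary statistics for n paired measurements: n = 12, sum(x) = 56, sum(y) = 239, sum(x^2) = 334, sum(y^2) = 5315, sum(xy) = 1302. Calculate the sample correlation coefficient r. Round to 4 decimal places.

S_xy = nΣxy − ΣxΣy = 12·1302 − 56·239 = 15624 − 13384 = 2240
S_xx = nΣx² − (Σx)² = 12·334 − 56² = 4008 − 3136 = 872
S_yy = nΣy² − (Σy)² = 12·5315 − 239² = 63780 − 57121 = 6659
r = S_xy / √(S_xx·S_yy) = 2240 / √(872·6659) = 2240 / √5806648 = 2240 / 2409.6987 = 0.9296

0.9296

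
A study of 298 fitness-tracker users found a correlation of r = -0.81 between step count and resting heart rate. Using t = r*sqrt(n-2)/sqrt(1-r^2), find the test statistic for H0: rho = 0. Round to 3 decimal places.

-23.764

t = r·√(n−2) / √(1−r²) with r = -0.81, n = 298
  = -0.81·√296 / √(1 − 0.6561)
  = -0.81·17.204651 / 0.586430
  = -13.935767 / 0.586430 = -23.764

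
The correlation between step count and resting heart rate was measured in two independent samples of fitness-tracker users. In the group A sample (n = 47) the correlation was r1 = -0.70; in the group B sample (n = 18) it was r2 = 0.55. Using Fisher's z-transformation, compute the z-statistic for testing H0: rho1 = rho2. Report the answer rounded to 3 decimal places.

Fisher z-transforms: z1 = atanh(-0.70) = -0.867301, z2 = atanh(0.55) = 0.618381; difference d = -1.485682
Var(d) = 1/44 + 1/15 = 0.0227273 + 0.0666667 = 0.0893940
z = d/√Var(d) = -1.485682 / √0.0893940 = -1.485682 / 0.298988 = -4.969

-4.969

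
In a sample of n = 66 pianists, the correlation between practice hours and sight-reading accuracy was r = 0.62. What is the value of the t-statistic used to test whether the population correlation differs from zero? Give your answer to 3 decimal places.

6.322

1 − r² = 1 − 0.3844 = 0.6156;  √(1−r²) = 0.784602
√(n−2) = √64 = 8.000000
t = r·√(n−2)/√(1−r²) = 0.62 · 8.000000 / 0.784602 = 6.322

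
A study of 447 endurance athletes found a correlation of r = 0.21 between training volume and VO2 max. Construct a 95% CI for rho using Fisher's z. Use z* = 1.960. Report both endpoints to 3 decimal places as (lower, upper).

(0.120, 0.297)

z_r = atanh(0.21) = 0.213171;  SE = 1/√(n−3) = 1/√444 = 0.047458
z-limits: 0.213171 ± 1.960·0.047458 = 0.213171 ± 0.093018 = [0.120153, 0.306189]
ρ-limits: (tanh 0.120153, tanh 0.306189) = (0.120, 0.297)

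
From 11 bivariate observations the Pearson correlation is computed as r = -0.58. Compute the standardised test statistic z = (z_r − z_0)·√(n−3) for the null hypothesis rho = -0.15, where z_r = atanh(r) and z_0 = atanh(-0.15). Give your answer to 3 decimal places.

-1.446

Fisher z: atanh(-0.58) = -0.662463, atanh(-0.15) = -0.151140
z = (z_r − z_0)·√(n−3) = (-0.662463 − (-0.151140))·√8 = -0.511323 · 2.828427 = -1.446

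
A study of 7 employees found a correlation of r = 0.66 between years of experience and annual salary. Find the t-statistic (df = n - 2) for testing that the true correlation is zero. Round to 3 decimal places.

1.964

t = r·√(n−2) / √(1−r²) with r = 0.66, n = 7
  = 0.66·√5 / √(1 − 0.4356)
  = 0.66·2.236068 / 0.751266
  = 1.475805 / 0.751266 = 1.964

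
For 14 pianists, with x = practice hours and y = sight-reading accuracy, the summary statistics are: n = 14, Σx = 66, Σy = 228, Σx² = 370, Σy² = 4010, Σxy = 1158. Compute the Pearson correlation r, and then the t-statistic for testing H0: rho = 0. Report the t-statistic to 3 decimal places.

S_xy = nΣxy − ΣxΣy = 14·1158 − 66·228 = 16212 − 15048 = 1164
S_xx = nΣx² − (Σx)² = 14·370 − 66² = 5180 − 4356 = 824
S_yy = nΣy² − (Σy)² = 14·4010 − 228² = 56140 − 51984 = 4156
r = S_xy / √(S_xx·S_yy) = 1164 / √(824·4156) = 1164 / √3424544 = 1164 / 1850.5523 = 0.6290
t = r·√(n−2)/√(1−r²) = 0.6290·√12 / √(1−0.395641) = 2.178920 / 0.777405 = 2.803

2.803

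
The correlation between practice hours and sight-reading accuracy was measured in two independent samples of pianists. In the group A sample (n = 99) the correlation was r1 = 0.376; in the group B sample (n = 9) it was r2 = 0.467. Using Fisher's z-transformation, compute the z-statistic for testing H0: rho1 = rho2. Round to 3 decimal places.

-0.263

Fisher z-transforms: z1 = atanh(0.376) = 0.395393, z2 = atanh(0.467) = 0.506227; difference d = -0.110834
Var(d) = 1/96 + 1/6 = 0.0104167 + 0.1666667 = 0.1770834
z = d/√Var(d) = -0.110834 / √0.1770834 = -0.110834 / 0.420813 = -0.263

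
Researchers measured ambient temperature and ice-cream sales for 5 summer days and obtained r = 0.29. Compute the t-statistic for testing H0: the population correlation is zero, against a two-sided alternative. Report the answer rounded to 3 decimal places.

0.525

1 − r² = 1 − 0.0841 = 0.9159;  √(1−r²) = 0.957027
√(n−2) = √3 = 1.732051
t = r·√(n−2)/√(1−r²) = 0.29 · 1.732051 / 0.957027 = 0.525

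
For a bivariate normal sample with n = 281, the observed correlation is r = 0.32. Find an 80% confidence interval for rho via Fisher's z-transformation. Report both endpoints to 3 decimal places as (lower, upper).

(0.249, 0.387)

z_r = atanh(0.32) = 0.331647;  SE = 1/√(n−3) = 1/√278 = 0.059976
z-limits: 0.331647 ± 1.282·0.059976 = 0.331647 ± 0.076889 = [0.254758, 0.408536]
ρ-limits: (tanh 0.254758, tanh 0.408536) = (0.249, 0.387)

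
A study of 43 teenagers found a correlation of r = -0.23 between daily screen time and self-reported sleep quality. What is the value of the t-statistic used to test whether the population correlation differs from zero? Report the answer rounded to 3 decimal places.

t = r·√(n−2) / √(1−r²) with r = -0.23, n = 43
  = -0.23·√41 / √(1 − 0.0529)
  = -0.23·6.403124 / 0.973191
  = -1.472719 / 0.973191 = -1.513

-1.513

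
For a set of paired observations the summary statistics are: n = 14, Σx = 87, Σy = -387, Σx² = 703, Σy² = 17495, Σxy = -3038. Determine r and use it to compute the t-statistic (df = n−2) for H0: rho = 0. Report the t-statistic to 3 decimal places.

-2.616

S_xy = nΣxy − ΣxΣy = 14·(-3038) − 87·(-387) = -42532 − (-33669) = -8863
S_xx = nΣx² − (Σx)² = 14·703 − 87² = 9842 − 7569 = 2273
S_yy = nΣy² − (Σy)² = 14·17495 − (-387)² = 244930 − 149769 = 95161
r = S_xy / √(S_xx·S_yy) = -8863 / √(2273·95161) = -8863 / √216300953 = -8863 / 14707.1735 = -0.6026
t = r·√(n−2)/√(1−r²) = -0.6026·√12 / √(1−0.363127) = -2.087468 / 0.798043 = -2.616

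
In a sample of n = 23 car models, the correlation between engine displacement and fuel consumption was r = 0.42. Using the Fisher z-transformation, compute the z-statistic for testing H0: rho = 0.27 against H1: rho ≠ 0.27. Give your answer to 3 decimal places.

Fisher z: atanh(0.42) = 0.447692, atanh(0.27) = 0.276864
z = (z_r − z_0)·√(n−3) = (0.447692 − 0.276864)·√20 = 0.170828 · 4.472136 = 0.764

0.764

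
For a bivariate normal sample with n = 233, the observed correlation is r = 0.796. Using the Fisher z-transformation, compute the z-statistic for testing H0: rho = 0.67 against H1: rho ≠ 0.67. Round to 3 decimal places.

Fisher z: atanh(0.796) = 1.087599, atanh(0.67) = 0.810743
z = (z_r − z_0)·√(n−3) = (1.087599 − 0.810743)·√230 = 0.276856 · 15.165751 = 4.199

4.199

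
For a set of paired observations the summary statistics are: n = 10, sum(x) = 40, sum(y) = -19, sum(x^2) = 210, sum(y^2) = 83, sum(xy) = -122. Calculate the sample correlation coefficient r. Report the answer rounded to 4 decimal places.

-0.9499

Numerator: nΣxy − (Σx)(Σy) = 10·(-122) − (40)(-19) = -460
Denominator: √[(nΣx²−(Σx)²)(nΣy²−(Σy)²)]
  nΣx²−(Σx)² = 10·210 − 1600 = 500;  nΣy²−(Σy)² = 10·83 − 361 = 469
  √(500·469) = √234500 = 484.2520
r = -460 / 484.2520 = -0.9499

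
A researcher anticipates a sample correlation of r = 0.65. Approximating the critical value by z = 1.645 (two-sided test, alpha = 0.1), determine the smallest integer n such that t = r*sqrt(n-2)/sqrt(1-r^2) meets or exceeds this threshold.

6

Need r·√(n−2)/√(1−r²) ≥ 1.645
√(n−2) ≥ 1.645·√(1−0.4225) / 0.65 = 1.645·0.759934 / 0.65 = 1.9232
n−2 ≥ 3.6987  ⇒  n ≥ 5.6987
Smallest integer n = 6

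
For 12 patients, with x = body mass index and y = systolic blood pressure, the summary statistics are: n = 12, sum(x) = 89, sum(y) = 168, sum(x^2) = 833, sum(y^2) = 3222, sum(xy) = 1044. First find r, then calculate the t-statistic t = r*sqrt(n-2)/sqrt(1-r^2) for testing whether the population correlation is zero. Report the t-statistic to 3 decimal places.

-1.929

S_xy = nΣxy − ΣxΣy = 12·1044 − 89·168 = 12528 − 14952 = -2424
S_xx = nΣx² − (Σx)² = 12·833 − 89² = 9996 − 7921 = 2075
S_yy = nΣy² − (Σy)² = 12·3222 − 168² = 38664 − 28224 = 10440
r = S_xy / √(S_xx·S_yy) = -2424 / √(2075·10440) = -2424 / √21663000 = -2424 / 4654.3528 = -0.5208
t = r·√(n−2)/√(1−r²) = -0.5208·√10 / √(1−0.271233) = -1.646914 / 0.853679 = -1.929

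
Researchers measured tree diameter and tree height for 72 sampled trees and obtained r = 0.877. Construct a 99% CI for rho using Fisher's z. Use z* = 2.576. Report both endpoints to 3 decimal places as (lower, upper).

(0.783, 0.932)

Fisher z: z_r = atanh(r) = ½·ln((1+0.877)/(1−0.877)) = 1.362623
SE(z) = 1/√(n−3) = 1/√69 = 0.120386
99% ⇒ z* = 2.576; margin = 2.576·0.120386 = 0.310114
CI on z-scale: (1.052509, 1.672737)
Back-transform: tanh(1.052509) = 0.782780, tanh(1.672737) = 0.931913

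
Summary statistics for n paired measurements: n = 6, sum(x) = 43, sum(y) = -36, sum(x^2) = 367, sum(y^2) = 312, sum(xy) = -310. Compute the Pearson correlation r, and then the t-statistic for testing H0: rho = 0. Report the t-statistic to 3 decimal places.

-1.917

Numerator: nΣxy − (Σx)(Σy) = 6·(-310) − (43)(-36) = -312
Denominator: √[(nΣx²−(Σx)²)(nΣy²−(Σy)²)]
  nΣx²−(Σx)² = 6·367 − 1849 = 353;  nΣy²−(Σy)² = 6·312 − 1296 = 576
  √(353·576) = √203328 = 450.9191
r = -312 / 450.9191 = -0.6919
t = r·√(n−2)/√(1−r²) = -0.6919·√4 / √(1−0.478726) = -1.383800 / 0.721993 = -1.917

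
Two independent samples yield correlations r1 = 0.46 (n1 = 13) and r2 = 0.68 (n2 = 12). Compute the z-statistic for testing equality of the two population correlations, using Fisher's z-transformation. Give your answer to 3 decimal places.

-0.722

Fisher z-transforms: z1 = atanh(0.46) = 0.497311, z2 = atanh(0.68) = 0.829114; difference d = -0.331803
Var(d) = 1/10 + 1/9 = 0.1000000 + 0.1111111 = 0.2111111
z = d/√Var(d) = -0.331803 / √0.2111111 = -0.331803 / 0.459468 = -0.722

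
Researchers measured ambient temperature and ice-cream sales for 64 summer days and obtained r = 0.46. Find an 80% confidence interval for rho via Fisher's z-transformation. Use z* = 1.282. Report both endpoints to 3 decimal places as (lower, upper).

(0.321, 0.579)

Fisher z: z_r = atanh(r) = ½·ln((1+0.46)/(1−0.46)) = 0.497311
SE(z) = 1/√(n−3) = 1/√61 = 0.128037
80% ⇒ z* = 1.282; margin = 1.282·0.128037 = 0.164143
CI on z-scale: (0.333168, 0.661454)
Back-transform: tanh(0.333168) = 0.321364, tanh(0.661454) = 0.579330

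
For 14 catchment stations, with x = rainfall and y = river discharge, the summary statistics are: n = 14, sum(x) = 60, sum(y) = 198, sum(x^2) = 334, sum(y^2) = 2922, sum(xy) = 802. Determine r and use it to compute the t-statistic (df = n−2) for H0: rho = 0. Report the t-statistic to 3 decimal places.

Numerator: nΣxy − (Σx)(Σy) = 14·802 − (60)(198) = -652
Denominator: √[(nΣx²−(Σx)²)(nΣy²−(Σy)²)]
  nΣx²−(Σx)² = 14·334 − 3600 = 1076;  nΣy²−(Σy)² = 14·2922 − 39204 = 1704
  √(1076·1704) = √1833504 = 1354.0694
r = -652 / 1354.0694 = -0.4815
t = r·√(n−2)/√(1−r²) = -0.4815·√12 / √(1−0.231842) = -1.667965 / 0.876446 = -1.903

-1.903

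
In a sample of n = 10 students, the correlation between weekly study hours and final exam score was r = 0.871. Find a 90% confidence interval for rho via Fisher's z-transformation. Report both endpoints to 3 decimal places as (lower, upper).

z_r = atanh(0.871) = 1.337208;  SE = 1/√(n−3) = 1/√7 = 0.377964
z-limits: 1.337208 ± 1.645·0.377964 = 1.337208 ± 0.621751 = [0.715457, 1.958959]
ρ-limits: (tanh 0.715457, tanh 1.958959) = (0.614, 0.961)

(0.614, 0.961)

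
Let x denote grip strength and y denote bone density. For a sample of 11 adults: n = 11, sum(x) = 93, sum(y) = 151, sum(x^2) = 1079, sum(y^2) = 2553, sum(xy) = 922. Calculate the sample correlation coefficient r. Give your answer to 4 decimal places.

Numerator: nΣxy − (Σx)(Σy) = 11·922 − (93)(151) = -3901
Denominator: √[(nΣx²−(Σx)²)(nΣy²−(Σy)²)]
  nΣx²−(Σx)² = 11·1079 − 8649 = 3220;  nΣy²−(Σy)² = 11·2553 − 22801 = 5282
  √(3220·5282) = √17008040 = 4124.0805
r = -3901 / 4124.0805 = -0.9459

-0.9459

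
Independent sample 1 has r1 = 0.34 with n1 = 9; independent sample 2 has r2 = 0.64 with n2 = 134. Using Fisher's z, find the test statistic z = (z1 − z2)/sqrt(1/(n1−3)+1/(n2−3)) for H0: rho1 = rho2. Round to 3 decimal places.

z1 = atanh(0.34) = 0.354093,  z2 = atanh(0.64) = 0.758174
SE = √(1/(n1−3) + 1/(n2−3)) = √(1/6 + 1/131) = √(0.1666667 + 0.0076336) = √0.1743003 = 0.417493
z = (z1 − z2)/SE = (0.354093 − 0.758174) / 0.417493 = -0.404081 / 0.417493 = -0.968

-0.968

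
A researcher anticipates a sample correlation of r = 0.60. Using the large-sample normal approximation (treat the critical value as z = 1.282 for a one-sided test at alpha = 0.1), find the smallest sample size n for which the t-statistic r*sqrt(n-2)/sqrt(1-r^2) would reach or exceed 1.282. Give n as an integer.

5

Need r·√(n−2)/√(1−r²) ≥ 1.282
√(n−2) ≥ 1.282·√(1−0.3600) / 0.60 = 1.282·0.800000 / 0.60 = 1.7093
n−2 ≥ 2.9217  ⇒  n ≥ 4.9217
Smallest integer n = 5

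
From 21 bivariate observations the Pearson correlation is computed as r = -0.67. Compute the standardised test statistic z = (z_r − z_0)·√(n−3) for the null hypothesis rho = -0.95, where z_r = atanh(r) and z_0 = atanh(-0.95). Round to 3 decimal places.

Fisher z: atanh(-0.67) = -0.810743, atanh(-0.95) = -1.831781
z = (z_r − z_0)·√(n−3) = (-0.810743 − (-1.831781))·√18 = 1.021038 · 4.242641 = 4.332

4.332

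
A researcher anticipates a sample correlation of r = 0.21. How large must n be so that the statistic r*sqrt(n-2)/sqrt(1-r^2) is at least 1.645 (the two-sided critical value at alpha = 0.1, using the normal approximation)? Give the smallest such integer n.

61

Need r·√(n−2)/√(1−r²) ≥ 1.645
√(n−2) ≥ 1.645·√(1−0.0441) / 0.21 = 1.645·0.977701 / 0.21 = 7.6587
n−2 ≥ 58.6557  ⇒  n ≥ 60.6557
Smallest integer n = 61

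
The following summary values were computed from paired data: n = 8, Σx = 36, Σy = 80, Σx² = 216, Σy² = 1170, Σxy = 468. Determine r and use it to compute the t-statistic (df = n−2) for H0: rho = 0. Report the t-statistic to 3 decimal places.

Numerator: nΣxy − (Σx)(Σy) = 8·468 − (36)(80) = 864
Denominator: √[(nΣx²−(Σx)²)(nΣy²−(Σy)²)]
  nΣx²−(Σx)² = 8·216 − 1296 = 432;  nΣy²−(Σy)² = 8·1170 − 6400 = 2960
  √(432·2960) = √1278720 = 1130.8050
r = 864 / 1130.8050 = 0.7641
t = r·√(n−2)/√(1−r²) = 0.7641·√6 / √(1−0.583849) = 1.871655 / 0.645098 = 2.901

2.901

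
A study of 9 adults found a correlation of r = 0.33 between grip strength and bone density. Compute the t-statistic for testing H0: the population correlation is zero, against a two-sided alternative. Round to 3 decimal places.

1 − r² = 1 − 0.1089 = 0.8911;  √(1−r²) = 0.943981
√(n−2) = √7 = 2.645751
t = r·√(n−2)/√(1−r²) = 0.33 · 2.645751 / 0.943981 = 0.925

0.925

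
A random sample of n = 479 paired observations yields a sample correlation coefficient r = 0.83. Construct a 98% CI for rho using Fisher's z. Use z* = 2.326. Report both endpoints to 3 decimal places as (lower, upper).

z_r = atanh(0.83) = 1.188136;  SE = 1/√(n−3) = 1/√476 = 0.045835
z-limits: 1.188136 ± 2.326·0.045835 = 1.188136 ± 0.106612 = [1.081524, 1.294748]
ρ-limits: (tanh 1.081524, tanh 1.294748) = (0.794, 0.860)

(0.794, 0.860)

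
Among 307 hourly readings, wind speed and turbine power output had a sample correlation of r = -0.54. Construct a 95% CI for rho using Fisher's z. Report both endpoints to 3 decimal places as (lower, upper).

z_r = atanh(-0.54) = -0.604156;  SE = 1/√(n−3) = 1/√304 = 0.057354
z-limits: -0.604156 ± 1.960·0.057354 = -0.604156 ± 0.112414 = [-0.716570, -0.491742]
ρ-limits: (tanh -0.716570, tanh -0.491742) = (-0.615, -0.456)

(-0.615, -0.456)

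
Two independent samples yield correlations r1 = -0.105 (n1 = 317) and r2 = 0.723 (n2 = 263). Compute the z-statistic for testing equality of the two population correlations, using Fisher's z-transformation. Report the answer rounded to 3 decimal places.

z1 = atanh(-0.105) = -0.105388,  z2 = atanh(0.723) = 0.913902
SE = √(1/(n1−3) + 1/(n2−3)) = √(1/314 + 1/260) = √(0.0031847 + 0.0038462) = √0.0070309 = 0.083850
z = (z1 − z2)/SE = (-0.105388 − 0.913902) / 0.083850 = -1.019290 / 0.083850 = -12.156

-12.156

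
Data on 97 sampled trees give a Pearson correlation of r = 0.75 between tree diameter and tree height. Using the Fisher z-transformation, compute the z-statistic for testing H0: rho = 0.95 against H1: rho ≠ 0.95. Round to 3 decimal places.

-8.327

z_r = atanh(0.75) = 0.972955,  z_0 = atanh(0.95) = 1.831781
SE = 1/√(n−3) = 1/√94 = 0.103142
z = (z_r − z_0)/SE = (0.972955 − 1.831781) / 0.103142 = -0.858826 / 0.103142 = -8.327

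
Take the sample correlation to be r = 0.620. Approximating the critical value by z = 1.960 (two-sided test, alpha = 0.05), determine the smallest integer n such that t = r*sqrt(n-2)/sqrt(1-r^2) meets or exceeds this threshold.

9

r√(n−2)/√(1−r²) ≥ 1.960  ⇔  n−2 ≥ (1.960)²·(1−r²)/r²
(1−r²)/r² = (1−0.384400)/0.384400 = 1.6015
n ≥ 2 + 3.8416·1.6015 = 2 + 6.1523 = 8.1523
⌈8.1523⌉ = 9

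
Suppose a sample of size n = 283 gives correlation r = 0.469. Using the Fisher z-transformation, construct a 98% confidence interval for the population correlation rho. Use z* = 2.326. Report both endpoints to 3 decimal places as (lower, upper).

(0.354, 0.570)

Fisher z: z_r = atanh(r) = ½·ln((1+0.469)/(1−0.469)) = 0.508788
SE(z) = 1/√(n−3) = 1/√280 = 0.059761
98% ⇒ z* = 2.326; margin = 2.326·0.059761 = 0.139004
CI on z-scale: (0.369784, 0.647792)
Back-transform: tanh(0.369784) = 0.353803, tanh(0.647792) = 0.570182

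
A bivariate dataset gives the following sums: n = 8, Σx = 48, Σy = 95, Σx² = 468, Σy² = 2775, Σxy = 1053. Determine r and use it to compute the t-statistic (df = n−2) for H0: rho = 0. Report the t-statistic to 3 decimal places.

4.708

S_xy = nΣxy − ΣxΣy = 8·1053 − 48·95 = 8424 − 4560 = 3864
S_xx = nΣx² − (Σx)² = 8·468 − 48² = 3744 − 2304 = 1440
S_yy = nΣy² − (Σy)² = 8·2775 − 95² = 22200 − 9025 = 13175
r = S_xy / √(S_xx·S_yy) = 3864 / √(1440·13175) = 3864 / √18972000 = 3864 / 4355.6859 = 0.8871
t = r·√(n−2)/√(1−r²) = 0.8871·√6 / √(1−0.786946) = 2.172942 / 0.461578 = 4.708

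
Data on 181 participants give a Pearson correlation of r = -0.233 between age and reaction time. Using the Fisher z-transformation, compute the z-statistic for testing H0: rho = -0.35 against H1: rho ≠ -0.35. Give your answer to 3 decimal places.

Fisher z: atanh(-0.233) = -0.237359, atanh(-0.35) = -0.365444
z = (z_r − z_0)·√(n−3) = (-0.237359 − (-0.365444))·√178 = 0.128085 · 13.341664 = 1.709

1.709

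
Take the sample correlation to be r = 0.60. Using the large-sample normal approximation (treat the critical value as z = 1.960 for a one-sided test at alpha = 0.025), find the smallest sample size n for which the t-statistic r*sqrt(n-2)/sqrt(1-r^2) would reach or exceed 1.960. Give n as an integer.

r√(n−2)/√(1−r²) ≥ 1.960  ⇔  n−2 ≥ (1.960)²·(1−r²)/r²
(1−r²)/r² = (1−0.3600)/0.3600 = 1.7778
n ≥ 2 + 3.8416·1.7778 = 2 + 6.8296 = 8.8296
⌈8.8296⌉ = 9

9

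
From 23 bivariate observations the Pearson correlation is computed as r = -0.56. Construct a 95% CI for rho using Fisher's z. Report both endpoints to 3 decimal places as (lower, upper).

(-0.790, -0.192)

Fisher z: z_r = atanh(r) = ½·ln((1+(-0.56))/(1−(-0.56))) = -0.632833
SE(z) = 1/√(n−3) = 1/√20 = 0.223607
95% ⇒ z* = 1.960; margin = 1.960·0.223607 = 0.438270
CI on z-scale: (-1.071103, -0.194563)
Back-transform: tanh(-1.071103) = -0.789876, tanh(-0.194563) = -0.192145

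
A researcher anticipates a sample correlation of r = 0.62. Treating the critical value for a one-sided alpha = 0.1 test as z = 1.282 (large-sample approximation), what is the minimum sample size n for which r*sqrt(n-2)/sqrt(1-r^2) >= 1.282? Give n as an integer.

5

r√(n−2)/√(1−r²) ≥ 1.282  ⇔  n−2 ≥ (1.282)²·(1−r²)/r²
(1−r²)/r² = (1−0.3844)/0.3844 = 1.6015
n ≥ 2 + 1.643524·1.6015 = 2 + 2.6321 = 4.6321
⌈4.6321⌉ = 5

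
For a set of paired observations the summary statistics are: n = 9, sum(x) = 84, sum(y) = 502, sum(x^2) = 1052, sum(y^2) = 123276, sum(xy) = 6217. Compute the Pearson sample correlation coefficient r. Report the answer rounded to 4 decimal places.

S_xy = nΣxy − ΣxΣy = 9·6217 − 84·502 = 55953 − 42168 = 13785
S_xx = nΣx² − (Σx)² = 9·1052 − 84² = 9468 − 7056 = 2412
S_yy = nΣy² − (Σy)² = 9·123276 − 502² = 1109484 − 252004 = 857480
r = S_xy / √(S_xx·S_yy) = 13785 / √(2412·857480) = 13785 / √2068241760 = 13785 / 45477.9261 = 0.3031

0.3031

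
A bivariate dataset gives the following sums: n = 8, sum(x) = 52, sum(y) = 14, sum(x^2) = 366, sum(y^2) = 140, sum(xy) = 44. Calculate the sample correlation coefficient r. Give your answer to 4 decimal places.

-0.8265

S_xy = nΣxy − ΣxΣy = 8·44 − 52·14 = 352 − 728 = -376
S_xx = nΣx² − (Σx)² = 8·366 − 52² = 2928 − 2704 = 224
S_yy = nΣy² − (Σy)² = 8·140 − 14² = 1120 − 196 = 924
r = S_xy / √(S_xx·S_yy) = -376 / √(224·924) = -376 / √206976 = -376 / 454.9462 = -0.8265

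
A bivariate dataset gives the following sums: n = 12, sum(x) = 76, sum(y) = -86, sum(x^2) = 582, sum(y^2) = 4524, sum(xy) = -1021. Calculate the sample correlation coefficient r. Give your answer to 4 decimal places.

-0.7595

S_xy = nΣxy − ΣxΣy = 12·(-1021) − 76·(-86) = -12252 − (-6536) = -5716
S_xx = nΣx² − (Σx)² = 12·582 − 76² = 6984 − 5776 = 1208
S_yy = nΣy² − (Σy)² = 12·4524 − (-86)² = 54288 − 7396 = 46892
r = S_xy / √(S_xx·S_yy) = -5716 / √(1208·46892) = -5716 / √56645536 = -5716 / 7526.3229 = -0.7595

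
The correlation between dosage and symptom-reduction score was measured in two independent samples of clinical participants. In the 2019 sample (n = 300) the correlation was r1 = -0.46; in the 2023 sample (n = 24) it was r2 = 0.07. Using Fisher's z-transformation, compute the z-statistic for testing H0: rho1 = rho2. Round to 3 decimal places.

z1 = atanh(-0.46) = -0.497311,  z2 = atanh(0.07) = 0.070115
SE = √(1/(n1−3) + 1/(n2−3)) = √(1/297 + 1/21) = √(0.0033670 + 0.0476190) = √0.0509860 = 0.225801
z = (z1 − z2)/SE = (-0.497311 − 0.070115) / 0.225801 = -0.567426 / 0.225801 = -2.513

-2.513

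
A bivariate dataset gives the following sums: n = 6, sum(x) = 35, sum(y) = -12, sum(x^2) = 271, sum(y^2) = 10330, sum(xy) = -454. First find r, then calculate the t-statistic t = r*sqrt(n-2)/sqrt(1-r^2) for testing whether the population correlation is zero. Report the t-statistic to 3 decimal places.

-1.044

Numerator: nΣxy − (Σx)(Σy) = 6·(-454) − (35)(-12) = -2304
Denominator: √[(nΣx²−(Σx)²)(nΣy²−(Σy)²)]
  nΣx²−(Σx)² = 6·271 − 1225 = 401;  nΣy²−(Σy)² = 6·10330 − 144 = 61836
  √(401·61836) = √24796236 = 4979.5819
r = -2304 / 4979.5819 = -0.4627
t = r·√(n−2)/√(1−r²) = -0.4627·√4 / √(1−0.214091) = -0.925400 / 0.886515 = -1.044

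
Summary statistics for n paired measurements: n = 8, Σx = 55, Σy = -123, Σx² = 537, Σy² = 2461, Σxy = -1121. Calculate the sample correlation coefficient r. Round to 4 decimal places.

S_xy = nΣxy − ΣxΣy = 8·(-1121) − 55·(-123) = -8968 − (-6765) = -2203
S_xx = nΣx² − (Σx)² = 8·537 − 55² = 4296 − 3025 = 1271
S_yy = nΣy² − (Σy)² = 8·2461 − (-123)² = 19688 − 15129 = 4559
r = S_xy / √(S_xx·S_yy) = -2203 / √(1271·4559) = -2203 / √5794489 = -2203 / 2407.1745 = -0.9152

-0.9152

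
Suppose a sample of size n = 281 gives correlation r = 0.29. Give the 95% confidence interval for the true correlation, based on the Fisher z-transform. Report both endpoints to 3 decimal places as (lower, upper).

z_r = atanh(0.29) = 0.298566;  SE = 1/√(n−3) = 1/√278 = 0.059976
z-limits: 0.298566 ± 1.960·0.059976 = 0.298566 ± 0.117553 = [0.181013, 0.416119]
ρ-limits: (tanh 0.181013, tanh 0.416119) = (0.179, 0.394)

(0.179, 0.394)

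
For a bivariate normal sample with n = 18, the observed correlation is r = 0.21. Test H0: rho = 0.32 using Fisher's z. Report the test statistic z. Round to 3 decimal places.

-0.459

Fisher z: atanh(0.21) = 0.213171, atanh(0.32) = 0.331647
z = (z_r − z_0)·√(n−3) = (0.213171 − 0.331647)·√15 = -0.118476 · 3.872983 = -0.459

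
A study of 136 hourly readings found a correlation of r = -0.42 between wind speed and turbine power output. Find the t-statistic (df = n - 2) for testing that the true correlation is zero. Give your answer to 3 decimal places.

t = r·√(n−2) / √(1−r²) with r = -0.42, n = 136
  = -0.42·√134 / √(1 − 0.1764)
  = -0.42·11.575837 / 0.907524
  = -4.861852 / 0.907524 = -5.357

-5.357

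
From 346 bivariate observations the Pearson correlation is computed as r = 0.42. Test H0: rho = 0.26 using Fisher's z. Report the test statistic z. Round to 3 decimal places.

Fisher z: atanh(0.42) = 0.447692, atanh(0.26) = 0.266108
z = (z_r − z_0)·√(n−3) = (0.447692 − 0.266108)·√343 = 0.181584 · 18.520259 = 3.363

3.363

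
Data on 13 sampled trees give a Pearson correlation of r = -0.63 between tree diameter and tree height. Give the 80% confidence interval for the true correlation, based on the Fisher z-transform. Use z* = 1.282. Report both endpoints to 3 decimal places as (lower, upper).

(-0.817, -0.324)

z_r = atanh(-0.63) = -0.741416;  SE = 1/√(n−3) = 1/√10 = 0.316228
z-limits: -0.741416 ± 1.282·0.316228 = -0.741416 ± 0.405404 = [-1.146820, -0.336012]
ρ-limits: (tanh -1.146820, tanh -0.336012) = (-0.817, -0.324)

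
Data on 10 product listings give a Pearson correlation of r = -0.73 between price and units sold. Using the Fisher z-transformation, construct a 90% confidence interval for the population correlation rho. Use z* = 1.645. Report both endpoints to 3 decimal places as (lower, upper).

Fisher z: z_r = atanh(r) = ½·ln((1+(-0.73))/(1−(-0.73))) = -0.928727
SE(z) = 1/√(n−3) = 1/√7 = 0.377964
90% ⇒ z* = 1.645; margin = 1.645·0.377964 = 0.621751
CI on z-scale: (-1.550478, -0.306976)
Back-transform: tanh(-1.550478) = -0.913864, tanh(-0.306976) = -0.297684

(-0.914, -0.298)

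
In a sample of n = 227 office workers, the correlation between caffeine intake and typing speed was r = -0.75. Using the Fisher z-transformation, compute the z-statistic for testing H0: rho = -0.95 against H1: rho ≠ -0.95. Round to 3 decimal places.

z_r = atanh(-0.75) = -0.972955,  z_0 = atanh(-0.95) = -1.831781
SE = 1/√(n−3) = 1/√224 = 0.066815
z = (z_r − z_0)/SE = (-0.972955 − (-1.831781)) / 0.066815 = 0.858826 / 0.066815 = 12.854

12.854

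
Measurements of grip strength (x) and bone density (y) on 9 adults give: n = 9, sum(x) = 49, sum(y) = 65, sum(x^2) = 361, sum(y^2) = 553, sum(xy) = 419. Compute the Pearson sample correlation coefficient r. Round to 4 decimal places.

0.7338

S_xy = nΣxy − ΣxΣy = 9·419 − 49·65 = 3771 − 3185 = 586
S_xx = nΣx² − (Σx)² = 9·361 − 49² = 3249 − 2401 = 848
S_yy = nΣy² − (Σy)² = 9·553 − 65² = 4977 − 4225 = 752
r = S_xy / √(S_xx·S_yy) = 586 / √(848·752) = 586 / √637696 = 586 / 798.5587 = 0.7338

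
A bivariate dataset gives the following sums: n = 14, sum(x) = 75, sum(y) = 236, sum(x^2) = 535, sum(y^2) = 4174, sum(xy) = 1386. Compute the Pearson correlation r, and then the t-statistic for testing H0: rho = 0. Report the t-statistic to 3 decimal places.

3.974

Numerator: nΣxy − (Σx)(Σy) = 14·1386 − (75)(236) = 1704
Denominator: √[(nΣx²−(Σx)²)(nΣy²−(Σy)²)]
  nΣx²−(Σx)² = 14·535 − 5625 = 1865;  nΣy²−(Σy)² = 14·4174 − 55696 = 2740
  √(1865·2740) = √5110100 = 2260.5530
r = 1704 / 2260.5530 = 0.7538
t = r·√(n−2)/√(1−r²) = 0.7538·√12 / √(1−0.568214) = 2.611240 / 0.657104 = 3.974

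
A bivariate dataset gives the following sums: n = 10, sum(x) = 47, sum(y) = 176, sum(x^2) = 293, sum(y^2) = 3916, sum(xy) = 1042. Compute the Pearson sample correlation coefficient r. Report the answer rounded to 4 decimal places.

0.8843

Numerator: nΣxy − (Σx)(Σy) = 10·1042 − (47)(176) = 2148
Denominator: √[(nΣx²−(Σx)²)(nΣy²−(Σy)²)]
  nΣx²−(Σx)² = 10·293 − 2209 = 721;  nΣy²−(Σy)² = 10·3916 − 30976 = 8184
  √(721·8184) = √5900664 = 2429.1282
r = 2148 / 2429.1282 = 0.8843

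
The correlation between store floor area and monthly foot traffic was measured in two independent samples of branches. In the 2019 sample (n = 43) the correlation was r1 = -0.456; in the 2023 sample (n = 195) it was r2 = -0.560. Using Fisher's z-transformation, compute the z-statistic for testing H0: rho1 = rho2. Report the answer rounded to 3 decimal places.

0.809

z1 = atanh(-0.456) = -0.492249,  z2 = atanh(-0.560) = -0.632833
SE = √(1/(n1−3) + 1/(n2−3)) = √(1/40 + 1/192) = √(0.0250000 + 0.0052083) = √0.0302083 = 0.173805
z = (z1 − z2)/SE = (-0.492249 − (-0.632833)) / 0.173805 = 0.140584 / 0.173805 = 0.809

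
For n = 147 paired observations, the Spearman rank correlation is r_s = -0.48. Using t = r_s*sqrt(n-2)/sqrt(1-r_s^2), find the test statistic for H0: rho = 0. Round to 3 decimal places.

1 − r_s² = 1 − 0.2304 = 0.7696;  √(1−r_s²) = 0.877268
√(n−2) = √145 = 12.041595
t = r_s·√(n−2)/√(1−r_s²) = -0.48 · 12.041595 / 0.877268 = -6.589

-6.589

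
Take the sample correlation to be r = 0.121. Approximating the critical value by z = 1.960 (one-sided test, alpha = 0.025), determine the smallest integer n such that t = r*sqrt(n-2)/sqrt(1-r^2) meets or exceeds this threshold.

r√(n−2)/√(1−r²) ≥ 1.960  ⇔  n−2 ≥ (1.960)²·(1−r²)/r²
(1−r²)/r² = (1−0.014641)/0.014641 = 67.3013
n ≥ 2 + 3.8416·67.3013 = 2 + 258.5447 = 260.5447
⌈260.5447⌉ = 261

261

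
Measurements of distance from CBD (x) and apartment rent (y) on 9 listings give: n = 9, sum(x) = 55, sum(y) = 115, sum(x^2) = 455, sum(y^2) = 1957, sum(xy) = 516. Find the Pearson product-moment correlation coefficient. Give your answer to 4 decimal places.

-0.7758

Numerator: nΣxy − (Σx)(Σy) = 9·516 − (55)(115) = -1681
Denominator: √[(nΣx²−(Σx)²)(nΣy²−(Σy)²)]
  nΣx²−(Σx)² = 9·455 − 3025 = 1070;  nΣy²−(Σy)² = 9·1957 − 13225 = 4388
  √(1070·4388) = √4695160 = 2166.8318
r = -1681 / 2166.8318 = -0.7758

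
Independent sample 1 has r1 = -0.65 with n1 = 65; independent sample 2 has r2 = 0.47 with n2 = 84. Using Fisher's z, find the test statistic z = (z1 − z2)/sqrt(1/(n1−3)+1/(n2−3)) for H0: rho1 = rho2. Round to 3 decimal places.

z1 = atanh(-0.65) = -0.775299,  z2 = atanh(0.47) = 0.510070
SE = √(1/(n1−3) + 1/(n2−3)) = √(1/62 + 1/81) = √(0.0161290 + 0.0123457) = √0.0284747 = 0.168744
z = (z1 − z2)/SE = (-0.775299 − 0.510070) / 0.168744 = -1.285369 / 0.168744 = -7.617

-7.617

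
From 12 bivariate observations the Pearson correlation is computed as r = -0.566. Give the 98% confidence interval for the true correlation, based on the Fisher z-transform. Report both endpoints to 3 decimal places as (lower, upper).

z_r = atanh(-0.566) = -0.641618;  SE = 1/√(n−3) = 1/√9 = 0.333333
z-limits: -0.641618 ± 2.326·0.333333 = -0.641618 ± 0.775333 = [-1.416951, 0.133715]
ρ-limits: (tanh -1.416951, tanh 0.133715) = (-0.889, 0.133)

(-0.889, 0.133)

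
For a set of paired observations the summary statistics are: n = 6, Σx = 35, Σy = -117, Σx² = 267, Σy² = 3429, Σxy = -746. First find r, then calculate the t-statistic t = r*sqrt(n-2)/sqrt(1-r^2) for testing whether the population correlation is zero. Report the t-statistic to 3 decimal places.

Numerator: nΣxy − (Σx)(Σy) = 6·(-746) − (35)(-117) = -381
Denominator: √[(nΣx²−(Σx)²)(nΣy²−(Σy)²)]
  nΣx²−(Σx)² = 6·267 − 1225 = 377;  nΣy²−(Σy)² = 6·3429 − 13689 = 6885
  √(377·6885) = √2595645 = 1611.1006
r = -381 / 1611.1006 = -0.2365
t = r·√(n−2)/√(1−r²) = -0.2365·√4 / √(1−0.055932) = -0.473000 / 0.971632 = -0.487

-0.487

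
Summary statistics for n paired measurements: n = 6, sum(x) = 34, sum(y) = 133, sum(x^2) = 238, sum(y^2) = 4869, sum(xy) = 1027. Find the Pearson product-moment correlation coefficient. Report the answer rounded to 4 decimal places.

0.9263

S_xy = nΣxy − ΣxΣy = 6·1027 − 34·133 = 6162 − 4522 = 1640
S_xx = nΣx² − (Σx)² = 6·238 − 34² = 1428 − 1156 = 272
S_yy = nΣy² − (Σy)² = 6·4869 − 133² = 29214 − 17689 = 11525
r = S_xy / √(S_xx·S_yy) = 1640 / √(272·11525) = 1640 / √3134800 = 1640 / 1770.5366 = 0.9263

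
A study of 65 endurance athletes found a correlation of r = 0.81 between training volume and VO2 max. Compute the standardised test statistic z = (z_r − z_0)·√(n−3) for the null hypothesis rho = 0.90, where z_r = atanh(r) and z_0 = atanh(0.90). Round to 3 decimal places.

-2.718

Fisher z: atanh(0.81) = 1.127029, atanh(0.90) = 1.472219
z = (z_r − z_0)·√(n−3) = (1.127029 − 1.472219)·√62 = -0.345190 · 7.874008 = -2.718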